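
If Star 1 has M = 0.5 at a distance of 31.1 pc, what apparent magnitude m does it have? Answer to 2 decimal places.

2.96

m = M + 5 log₁₀(d/10 pc) = 0.5 + 5 log₁₀(31.1/10)
  = 0.5 + 5 × 0.493 = 0.5 + 2.46 = 2.96.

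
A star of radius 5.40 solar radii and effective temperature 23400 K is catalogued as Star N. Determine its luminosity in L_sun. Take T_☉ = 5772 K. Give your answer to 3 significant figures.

7.88×10^3 L_sun

L/L_☉ = (R/R_☉)² (T/T_☉)⁴ = (5.40)² × (23400/5772)⁴
       = 29.16 × (4.054)⁴ = 29.16 × 270.1 = 7877.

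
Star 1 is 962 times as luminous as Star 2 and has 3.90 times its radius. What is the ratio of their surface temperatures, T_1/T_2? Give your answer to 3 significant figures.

2.82

L ∝ R²T⁴ gives T ∝ (L/R²)^(1/4), so
T_1/T_2 = (962 / 3.90²)^(1/4) = (63.25)^(1/4) = 2.820.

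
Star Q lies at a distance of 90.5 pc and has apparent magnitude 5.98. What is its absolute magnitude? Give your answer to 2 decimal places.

1.20

M = m − 5 log₁₀(d/10 pc) = 5.98 − 5 log₁₀(90.5/10)
  = 5.98 − 5 × 0.957 = 5.98 − 4.78 = 1.20.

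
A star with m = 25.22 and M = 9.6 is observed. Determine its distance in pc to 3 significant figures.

m − M = 5 log₁₀(d/10 pc)
25.22 − (9.6) = 15.62 = 5 log₁₀(d/10)
d = 10 × 10^(15.62/5) = 10 × 10^3.124 = 1.330×10^4 pc.

1.33×10^4 pc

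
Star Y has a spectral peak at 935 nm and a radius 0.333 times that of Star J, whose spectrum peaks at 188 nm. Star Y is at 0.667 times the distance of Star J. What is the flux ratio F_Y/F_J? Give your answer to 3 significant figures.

4.07×10^-4

Wien's law: T_Y/T_J = λ_J/λ_Y = 188/935 = 0.2011.
L_Y/L_J = (R_Y/R_J)²(T_Y/T_J)⁴ = (0.333)²(0.2011)⁴ = 1.812×10^-4.
F_Y/F_J = (L_Y/L_J)/(d_Y/d_J)² = 1.812×10^-4/(0.667)² = 4.074×10^-4.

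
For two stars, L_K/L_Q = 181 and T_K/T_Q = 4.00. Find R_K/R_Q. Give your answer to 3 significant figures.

L ∝ R²T⁴ gives R ∝ √L / T², so
R_K/R_Q = √(181) / (4.00)² = 13.45 / 16.00 = 0.8409.

0.841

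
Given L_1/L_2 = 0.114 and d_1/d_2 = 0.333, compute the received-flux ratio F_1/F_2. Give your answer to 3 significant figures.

F = L/(4πd²), so F_1/F_2 = (L_1/L_2) / (d_1/d_2)²
= 0.114 / (0.333)² = 0.114 / 0.1109 = 1.028.

1.03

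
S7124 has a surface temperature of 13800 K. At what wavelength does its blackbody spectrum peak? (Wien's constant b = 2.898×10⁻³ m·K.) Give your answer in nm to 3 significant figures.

210 nm

λ_max = b/T = 2.898×10⁻³ / 13800 = 2.10×10^-7 m = 210.0 nm.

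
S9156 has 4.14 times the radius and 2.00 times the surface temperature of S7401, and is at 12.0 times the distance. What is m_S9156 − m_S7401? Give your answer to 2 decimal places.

-0.70

L_S9156/L_S7401 = (4.14)²(2.00)⁴ = 274.2.
F_S9156/F_S7401 = (L_S9156/L_S7401)/(d_S9156/d_S7401)² = 274.2/144.0 = 1.904.
m_S9156 − m_S7401 = −2.5 log₁₀(1.904) = -0.70.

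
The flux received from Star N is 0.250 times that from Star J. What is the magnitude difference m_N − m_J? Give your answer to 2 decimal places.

m_N − m_J = −2.5 log₁₀(F_N/F_J) = −2.5 log₁₀(0.250) = −2.5 × (-0.602) = 1.505.

1.51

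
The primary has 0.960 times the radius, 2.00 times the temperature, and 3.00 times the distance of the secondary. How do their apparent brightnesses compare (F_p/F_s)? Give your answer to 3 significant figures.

1.64

L_p/L_s = (R_p/R_s)²(T_p/T_s)⁴ = (0.960)² × (2.00)⁴ = 14.75.
F_p/F_s = (L_p/L_s)/(d_p/d_s)² = 14.75 / (3.00)² = 1.638.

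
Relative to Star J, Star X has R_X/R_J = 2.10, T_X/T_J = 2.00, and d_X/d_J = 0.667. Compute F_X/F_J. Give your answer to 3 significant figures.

L_X/L_J = (R_X/R_J)²(T_X/T_J)⁴ = (2.10)² × (2.00)⁴ = 70.56.
F_X/F_J = (L_X/L_J)/(d_X/d_J)² = 70.56 / (0.667)² = 158.6.

159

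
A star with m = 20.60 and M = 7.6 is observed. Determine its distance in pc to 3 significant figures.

3.98×10^3 pc

m − M = 5 log₁₀(d/10 pc)
20.60 − (7.6) = 13.00 = 5 log₁₀(d/10)
d = 10 × 10^(13.00/5) = 10 × 10^2.600 = 3981 pc.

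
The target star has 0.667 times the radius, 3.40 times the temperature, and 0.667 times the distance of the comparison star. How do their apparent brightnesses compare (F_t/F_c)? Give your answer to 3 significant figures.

134

L_t/L_c = (R_t/R_c)²(T_t/T_c)⁴ = (0.667)² × (3.40)⁴ = 59.45.
F_t/F_c = (L_t/L_c)/(d_t/d_c)² = 59.45 / (0.667)² = 133.6.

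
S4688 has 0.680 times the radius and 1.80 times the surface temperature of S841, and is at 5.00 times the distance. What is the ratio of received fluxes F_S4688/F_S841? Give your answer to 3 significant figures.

0.194

L_S4688/L_S841 = (R_S4688/R_S841)²(T_S4688/T_S841)⁴ = (0.680)² × (1.80)⁴ = 4.854.
F_S4688/F_S841 = (L_S4688/L_S841)/(d_S4688/d_S841)² = 4.854 / (5.00)² = 0.1942.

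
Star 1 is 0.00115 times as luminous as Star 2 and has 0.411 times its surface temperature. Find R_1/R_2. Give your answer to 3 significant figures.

0.201

L ∝ R²T⁴ gives R ∝ √L / T², so
R_1/R_2 = √(0.00115) / (0.411)² = 0.03391 / 0.1689 = 0.2008.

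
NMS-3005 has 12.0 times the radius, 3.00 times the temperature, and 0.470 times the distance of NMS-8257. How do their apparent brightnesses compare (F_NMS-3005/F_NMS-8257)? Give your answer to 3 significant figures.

5.28×10^4

L_NMS-3005/L_NMS-8257 = (R_NMS-3005/R_NMS-8257)²(T_NMS-3005/T_NMS-8257)⁴ = (12.0)² × (3.00)⁴ = 1.166×10^4.
F_NMS-3005/F_NMS-8257 = (L_NMS-3005/L_NMS-8257)/(d_NMS-3005/d_NMS-8257)² = 1.166×10^4 / (0.470)² = 5.280×10^4.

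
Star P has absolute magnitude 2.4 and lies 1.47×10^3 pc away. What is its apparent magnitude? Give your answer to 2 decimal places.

m = M + 5 log₁₀(d/10 pc) = 2.4 + 5 log₁₀(1.47×10^3/10)
  = 2.4 + 5 × 2.167 = 2.4 + 10.84 = 13.24.

13.24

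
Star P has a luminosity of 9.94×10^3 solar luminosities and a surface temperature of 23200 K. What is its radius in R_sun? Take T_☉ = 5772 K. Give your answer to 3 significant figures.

6.17 R_sun

R/R_☉ = √(L/L_☉) / (T/T_☉)² = √(9.94×10^3) / (4.019)²
       = 99.70 / 16.16 = 6.171.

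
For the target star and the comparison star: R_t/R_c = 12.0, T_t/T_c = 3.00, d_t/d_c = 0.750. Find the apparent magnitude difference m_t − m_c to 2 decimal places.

-10.79

L_t/L_c = (12.0)²(3.00)⁴ = 1.166×10^4.
F_t/F_c = (L_t/L_c)/(d_t/d_c)² = 1.166×10^4/0.5625 = 2.074×10^4.
m_t − m_c = −2.5 log₁₀(2.074×10^4) = -10.79.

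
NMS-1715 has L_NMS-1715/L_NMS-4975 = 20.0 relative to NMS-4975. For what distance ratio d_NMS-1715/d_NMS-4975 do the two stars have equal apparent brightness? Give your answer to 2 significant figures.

4.5

Equal flux requires L_NMS-1715/d_NMS-1715² = L_NMS-4975/d_NMS-4975², so d_NMS-1715/d_NMS-4975 = √(L_NMS-1715/L_NMS-4975)
= √(20.0) = 4.472.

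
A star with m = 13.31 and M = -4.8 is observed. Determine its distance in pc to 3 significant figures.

m − M = 5 log₁₀(d/10 pc)
13.31 − (-4.8) = 18.11 = 5 log₁₀(d/10)
d = 10 × 10^(18.11/5) = 10 × 10^3.622 = 4.188×10^4 pc.

4.19×10^4 pc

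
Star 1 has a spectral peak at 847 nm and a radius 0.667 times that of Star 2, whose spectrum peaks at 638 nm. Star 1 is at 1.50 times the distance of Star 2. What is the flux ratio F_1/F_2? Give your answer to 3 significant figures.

Wien's law: T_1/T_2 = λ_2/λ_1 = 638/847 = 0.7532.
L_1/L_2 = (R_1/R_2)²(T_1/T_2)⁴ = (0.667)²(0.7532)⁴ = 0.1432.
F_1/F_2 = (L_1/L_2)/(d_1/d_2)² = 0.1432/(1.50)² = 0.06365.

0.0637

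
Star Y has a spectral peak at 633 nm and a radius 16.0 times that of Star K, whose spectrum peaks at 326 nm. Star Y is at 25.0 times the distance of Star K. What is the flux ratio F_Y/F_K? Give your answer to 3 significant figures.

0.0288

Wien's law: T_Y/T_K = λ_K/λ_Y = 326/633 = 0.5150.
L_Y/L_K = (R_Y/R_K)²(T_Y/T_K)⁴ = (16.0)²(0.5150)⁴ = 18.01.
F_Y/F_K = (L_Y/L_K)/(d_Y/d_K)² = 18.01/(25.0)² = 0.02881.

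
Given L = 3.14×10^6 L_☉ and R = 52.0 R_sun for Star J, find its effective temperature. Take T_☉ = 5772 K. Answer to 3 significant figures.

T/T_☉ = (L/L_☉)^(1/4) / (R/R_☉)^(1/2)
T = 5772 × (3.14×10^6)^(1/4) / √(52.0) = 5772 × 42.10 / 7.211 = 3.369×10^4 K.

3.37×10^4 K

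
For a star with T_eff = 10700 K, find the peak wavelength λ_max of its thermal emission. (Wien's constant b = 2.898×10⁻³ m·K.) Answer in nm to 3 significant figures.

λ_max = b/T = 2.898×10⁻³ / 10700 = 2.71×10^-7 m = 270.8 nm.

271 nm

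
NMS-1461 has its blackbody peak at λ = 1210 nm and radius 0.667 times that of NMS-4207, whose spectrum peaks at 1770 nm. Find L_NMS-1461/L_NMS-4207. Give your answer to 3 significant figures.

2.04

Wien's law gives T ∝ 1/λ_max, so T_NMS-1461/T_NMS-4207 = λ_NMS-4207/λ_NMS-1461 = 1770/1210 = 1.463.
Then L ∝ R²T⁴ gives L_NMS-1461/L_NMS-4207 = (0.667)² × (1.463)⁴ = 0.4449 × 4.579 = 2.037.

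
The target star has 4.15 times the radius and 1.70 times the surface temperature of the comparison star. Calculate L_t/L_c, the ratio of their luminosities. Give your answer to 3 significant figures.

From the Stefan–Boltzmann law, L ∝ R²T⁴, so
L_t/L_c = (R_t/R_c)² (T_t/T_c)⁴ = (4.15)² × (1.70)⁴ = 17.22 × 8.352 = 143.8.

144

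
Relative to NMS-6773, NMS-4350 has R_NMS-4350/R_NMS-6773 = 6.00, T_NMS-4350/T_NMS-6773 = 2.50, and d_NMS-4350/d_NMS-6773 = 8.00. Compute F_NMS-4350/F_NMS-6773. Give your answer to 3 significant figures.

L_NMS-4350/L_NMS-6773 = (R_NMS-4350/R_NMS-6773)²(T_NMS-4350/T_NMS-6773)⁴ = (6.00)² × (2.50)⁴ = 1406.
F_NMS-4350/F_NMS-6773 = (L_NMS-4350/L_NMS-6773)/(d_NMS-4350/d_NMS-6773)² = 1406 / (8.00)² = 21.97.

22.0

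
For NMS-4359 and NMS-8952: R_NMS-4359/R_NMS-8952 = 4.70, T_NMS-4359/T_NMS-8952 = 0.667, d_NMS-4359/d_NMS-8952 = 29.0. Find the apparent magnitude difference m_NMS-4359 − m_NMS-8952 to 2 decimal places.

5.71

L_NMS-4359/L_NMS-8952 = (4.70)²(0.667)⁴ = 4.372.
F_NMS-4359/F_NMS-8952 = (L_NMS-4359/L_NMS-8952)/(d_NMS-4359/d_NMS-8952)² = 4.372/841.0 = 0.005199.
m_NMS-4359 − m_NMS-8952 = −2.5 log₁₀(0.005199) = 5.71.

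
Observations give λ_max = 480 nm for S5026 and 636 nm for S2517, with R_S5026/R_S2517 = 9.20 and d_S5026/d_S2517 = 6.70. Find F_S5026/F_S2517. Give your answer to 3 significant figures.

Wien's law: T_S5026/T_S2517 = λ_S2517/λ_S5026 = 636/480 = 1.325.
L_S5026/L_S2517 = (R_S5026/R_S2517)²(T_S5026/T_S2517)⁴ = (9.20)²(1.325)⁴ = 260.9.
F_S5026/F_S2517 = (L_S5026/L_S2517)/(d_S5026/d_S2517)² = 260.9/(6.70)² = 5.812.

5.81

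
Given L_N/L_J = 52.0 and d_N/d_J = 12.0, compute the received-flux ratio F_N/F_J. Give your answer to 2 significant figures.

F = L/(4πd²), so F_N/F_J = (L_N/L_J) / (d_N/d_J)²
= 52.0 / (12.0)² = 52.0 / 144.0 = 0.3611.

0.36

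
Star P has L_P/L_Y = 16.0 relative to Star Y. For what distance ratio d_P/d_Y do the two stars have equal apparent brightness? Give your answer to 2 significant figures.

4.0

Equal flux requires L_P/d_P² = L_Y/d_Y², so d_P/d_Y = √(L_P/L_Y)
= √(16.0) = 4.000.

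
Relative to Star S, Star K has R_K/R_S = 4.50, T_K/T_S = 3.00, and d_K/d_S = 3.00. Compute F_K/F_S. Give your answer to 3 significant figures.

182

L_K/L_S = (R_K/R_S)²(T_K/T_S)⁴ = (4.50)² × (3.00)⁴ = 1640.
F_K/F_S = (L_K/L_S)/(d_K/d_S)² = 1640 / (3.00)² = 182.2.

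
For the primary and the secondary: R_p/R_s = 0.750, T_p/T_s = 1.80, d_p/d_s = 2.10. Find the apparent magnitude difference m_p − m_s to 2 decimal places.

-0.32

L_p/L_s = (0.750)²(1.80)⁴ = 5.905.
F_p/F_s = (L_p/L_s)/(d_p/d_s)² = 5.905/4.410 = 1.339.
m_p − m_s = −2.5 log₁₀(1.339) = -0.32.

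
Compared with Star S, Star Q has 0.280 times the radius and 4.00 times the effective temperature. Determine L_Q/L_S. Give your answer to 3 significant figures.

From the Stefan–Boltzmann law, L ∝ R²T⁴, so
L_Q/L_S = (R_Q/R_S)² (T_Q/T_S)⁴ = (0.280)² × (4.00)⁴ = 0.07840 × 256.0 = 20.07.

20.1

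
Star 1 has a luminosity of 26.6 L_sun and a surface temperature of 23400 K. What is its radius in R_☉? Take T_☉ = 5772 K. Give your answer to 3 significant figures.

0.314 R_☉

R/R_☉ = √(L/L_☉) / (T/T_☉)² = √(26.6) / (4.054)²
       = 5.158 / 16.44 = 0.3138.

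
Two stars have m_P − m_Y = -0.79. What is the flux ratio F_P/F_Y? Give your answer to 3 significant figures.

2.07

F_P/F_Y = 10^(−(m_P − m_Y)/2.5) = 10^(0.79/2.5) = 10^0.316 = 2.070.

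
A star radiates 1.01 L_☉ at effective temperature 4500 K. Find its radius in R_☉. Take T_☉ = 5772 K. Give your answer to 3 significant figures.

1.65 R_☉

R/R_☉ = √(L/L_☉) / (T/T_☉)² = √(1.01) / (0.7796)²
       = 1.005 / 0.6078 = 1.653.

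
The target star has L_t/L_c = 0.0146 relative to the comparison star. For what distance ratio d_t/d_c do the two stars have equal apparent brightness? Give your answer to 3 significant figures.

Equal flux requires L_t/d_t² = L_c/d_c², so d_t/d_c = √(L_t/L_c)
= √(0.0146) = 0.1208.

0.121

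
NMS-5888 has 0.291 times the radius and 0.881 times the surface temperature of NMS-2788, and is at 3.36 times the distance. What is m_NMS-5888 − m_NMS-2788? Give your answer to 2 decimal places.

L_NMS-5888/L_NMS-2788 = (0.291)²(0.881)⁴ = 0.05101.
F_NMS-5888/F_NMS-2788 = (L_NMS-5888/L_NMS-2788)/(d_NMS-5888/d_NMS-2788)² = 0.05101/11.29 = 0.004519.
m_NMS-5888 − m_NMS-2788 = −2.5 log₁₀(0.004519) = 5.86.

5.86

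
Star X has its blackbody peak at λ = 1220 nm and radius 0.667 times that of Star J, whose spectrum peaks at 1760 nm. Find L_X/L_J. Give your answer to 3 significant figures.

Wien's law gives T ∝ 1/λ_max, so T_X/T_J = λ_J/λ_X = 1760/1220 = 1.443.
Then L ∝ R²T⁴ gives L_X/L_J = (0.667)² × (1.443)⁴ = 0.4449 × 4.331 = 1.927.

1.93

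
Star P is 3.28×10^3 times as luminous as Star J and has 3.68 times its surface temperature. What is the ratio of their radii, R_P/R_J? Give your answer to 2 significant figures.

4.2

L ∝ R²T⁴ gives R ∝ √L / T², so
R_P/R_J = √(3.28×10^3) / (3.68)² = 57.27 / 13.54 = 4.229.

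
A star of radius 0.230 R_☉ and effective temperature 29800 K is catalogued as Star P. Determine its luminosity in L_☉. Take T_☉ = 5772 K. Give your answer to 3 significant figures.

37.6 L_☉

L/L_☉ = (R/R_☉)² (T/T_☉)⁴ = (0.230)² × (29800/5772)⁴
       = 0.05290 × (5.163)⁴ = 0.05290 × 710.5 = 37.59.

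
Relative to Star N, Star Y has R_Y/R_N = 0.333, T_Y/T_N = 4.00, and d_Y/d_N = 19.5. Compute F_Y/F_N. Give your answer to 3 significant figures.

0.0747

L_Y/L_N = (R_Y/R_N)²(T_Y/T_N)⁴ = (0.333)² × (4.00)⁴ = 28.39.
F_Y/F_N = (L_Y/L_N)/(d_Y/d_N)² = 28.39 / (19.5)² = 0.07466.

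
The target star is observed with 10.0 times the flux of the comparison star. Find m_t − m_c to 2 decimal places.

-2.50

m_t − m_c = −2.5 log₁₀(F_t/F_c) = −2.5 log₁₀(10.0) = −2.5 × (1.000) = -2.500.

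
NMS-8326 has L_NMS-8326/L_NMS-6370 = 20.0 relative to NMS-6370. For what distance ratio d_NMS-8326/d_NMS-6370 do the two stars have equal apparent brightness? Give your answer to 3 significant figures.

Equal flux requires L_NMS-8326/d_NMS-8326² = L_NMS-6370/d_NMS-6370², so d_NMS-8326/d_NMS-6370 = √(L_NMS-8326/L_NMS-6370)
= √(20.0) = 4.472.

4.47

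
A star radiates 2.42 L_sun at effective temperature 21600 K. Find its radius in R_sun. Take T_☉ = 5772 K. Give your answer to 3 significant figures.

R/R_☉ = √(L/L_☉) / (T/T_☉)² = √(2.42) / (3.742)²
       = 1.556 / 14.00 = 0.1111.

0.111 R_sun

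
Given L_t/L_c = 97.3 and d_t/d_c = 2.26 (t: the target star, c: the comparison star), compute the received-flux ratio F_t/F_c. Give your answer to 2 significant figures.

19

F = L/(4πd²), so F_t/F_c = (L_t/L_c) / (d_t/d_c)²
= 97.3 / (2.26)² = 97.3 / 5.108 = 19.05.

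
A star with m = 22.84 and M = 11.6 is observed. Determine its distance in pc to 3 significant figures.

1.77×10^3 pc

m − M = 5 log₁₀(d/10 pc)
22.84 − (11.6) = 11.24 = 5 log₁₀(d/10)
d = 10 × 10^(11.24/5) = 10 × 10^2.248 = 1770 pc.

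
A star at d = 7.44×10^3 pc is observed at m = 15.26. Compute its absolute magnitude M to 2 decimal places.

0.90

M = m − 5 log₁₀(d/10 pc) = 15.26 − 5 log₁₀(7.44×10^3/10)
  = 15.26 − 5 × 2.872 = 15.26 − 14.36 = 0.90.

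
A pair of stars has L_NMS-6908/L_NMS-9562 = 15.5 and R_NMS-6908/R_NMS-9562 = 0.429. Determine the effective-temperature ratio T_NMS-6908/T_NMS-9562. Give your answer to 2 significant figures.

L ∝ R²T⁴ gives T ∝ (L/R²)^(1/4), so
T_NMS-6908/T_NMS-9562 = (15.5 / 0.429²)^(1/4) = (84.22)^(1/4) = 3.029.

3.0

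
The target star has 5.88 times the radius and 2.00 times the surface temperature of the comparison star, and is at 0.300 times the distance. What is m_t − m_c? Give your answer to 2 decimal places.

L_t/L_c = (5.88)²(2.00)⁴ = 553.2.
F_t/F_c = (L_t/L_c)/(d_t/d_c)² = 553.2/0.09000 = 6147.
m_t − m_c = −2.5 log₁₀(6147) = -9.47.

-9.47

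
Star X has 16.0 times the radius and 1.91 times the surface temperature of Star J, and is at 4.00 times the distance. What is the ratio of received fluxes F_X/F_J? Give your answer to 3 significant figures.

L_X/L_J = (R_X/R_J)²(T_X/T_J)⁴ = (16.0)² × (1.91)⁴ = 3407.
F_X/F_J = (L_X/L_J)/(d_X/d_J)² = 3407 / (4.00)² = 212.9.

213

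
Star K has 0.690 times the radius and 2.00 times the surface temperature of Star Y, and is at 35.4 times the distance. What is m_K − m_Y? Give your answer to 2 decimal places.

5.54

L_K/L_Y = (0.690)²(2.00)⁴ = 7.618.
F_K/F_Y = (L_K/L_Y)/(d_K/d_Y)² = 7.618/1253 = 0.006079.
m_K − m_Y = −2.5 log₁₀(0.006079) = 5.54.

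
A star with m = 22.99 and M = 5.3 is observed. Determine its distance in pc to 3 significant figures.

m − M = 5 log₁₀(d/10 pc)
22.99 − (5.3) = 17.69 = 5 log₁₀(d/10)
d = 10 × 10^(17.69/5) = 10 × 10^3.538 = 3.451×10^4 pc.

3.45×10^4 pc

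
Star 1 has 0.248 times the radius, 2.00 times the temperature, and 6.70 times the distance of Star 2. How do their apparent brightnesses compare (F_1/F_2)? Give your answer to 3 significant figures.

0.0219

L_1/L_2 = (R_1/R_2)²(T_1/T_2)⁴ = (0.248)² × (2.00)⁴ = 0.9841.
F_1/F_2 = (L_1/L_2)/(d_1/d_2)² = 0.9841 / (6.70)² = 0.02192.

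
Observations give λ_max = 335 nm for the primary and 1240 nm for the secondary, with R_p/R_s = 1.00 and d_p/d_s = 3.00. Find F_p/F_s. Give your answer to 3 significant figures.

Wien's law: T_p/T_s = λ_s/λ_p = 1240/335 = 3.701.
L_p/L_s = (R_p/R_s)²(T_p/T_s)⁴ = (1.00)²(3.701)⁴ = 187.7.
F_p/F_s = (L_p/L_s)/(d_p/d_s)² = 187.7/(3.00)² = 20.86.

20.9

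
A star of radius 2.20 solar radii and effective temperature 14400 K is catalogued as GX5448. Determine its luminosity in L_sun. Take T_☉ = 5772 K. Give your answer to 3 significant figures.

187 L_sun

L/L_☉ = (R/R_☉)² (T/T_☉)⁴ = (2.20)² × (14400/5772)⁴
       = 4.840 × (2.495)⁴ = 4.840 × 38.74 = 187.5.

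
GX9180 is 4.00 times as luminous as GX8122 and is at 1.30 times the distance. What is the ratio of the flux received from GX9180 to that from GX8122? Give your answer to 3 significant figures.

2.37

F = L/(4πd²), so F_GX9180/F_GX8122 = (L_GX9180/L_GX8122) / (d_GX9180/d_GX8122)²
= 4.00 / (1.30)² = 4.00 / 1.690 = 2.367.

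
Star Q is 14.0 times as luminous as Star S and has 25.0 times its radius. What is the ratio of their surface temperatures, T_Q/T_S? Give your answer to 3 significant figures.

L ∝ R²T⁴ gives T ∝ (L/R²)^(1/4), so
T_Q/T_S = (14.0 / 25.0²)^(1/4) = (0.02240)^(1/4) = 0.3869.

0.387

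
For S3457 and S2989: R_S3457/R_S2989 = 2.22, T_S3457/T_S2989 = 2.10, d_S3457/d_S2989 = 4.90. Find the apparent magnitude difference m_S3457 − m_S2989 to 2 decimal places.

L_S3457/L_S2989 = (2.22)²(2.10)⁴ = 95.85.
F_S3457/F_S2989 = (L_S3457/L_S2989)/(d_S3457/d_S2989)² = 95.85/24.01 = 3.992.
m_S3457 − m_S2989 = −2.5 log₁₀(3.992) = -1.50.

-1.50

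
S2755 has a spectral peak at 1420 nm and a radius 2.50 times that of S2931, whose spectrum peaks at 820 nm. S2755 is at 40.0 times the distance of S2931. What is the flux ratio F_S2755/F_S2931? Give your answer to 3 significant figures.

4.34×10^-4

Wien's law: T_S2755/T_S2931 = λ_S2931/λ_S2755 = 820/1420 = 0.5775.
L_S2755/L_S2931 = (R_S2755/R_S2931)²(T_S2755/T_S2931)⁴ = (2.50)²(0.5775)⁴ = 0.6950.
F_S2755/F_S2931 = (L_S2755/L_S2931)/(d_S2755/d_S2931)² = 0.6950/(40.0)² = 4.344×10^-4.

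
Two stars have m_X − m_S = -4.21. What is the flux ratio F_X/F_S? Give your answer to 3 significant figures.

F_X/F_S = 10^(−(m_X − m_S)/2.5) = 10^(4.21/2.5) = 10^1.684 = 48.31.

48.3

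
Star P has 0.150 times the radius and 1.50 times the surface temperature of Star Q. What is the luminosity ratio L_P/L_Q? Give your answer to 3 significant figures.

From the Stefan–Boltzmann law, L ∝ R²T⁴, so
L_P/L_Q = (R_P/R_Q)² (T_P/T_Q)⁴ = (0.150)² × (1.50)⁴ = 0.02250 × 5.062 = 0.1139.

0.114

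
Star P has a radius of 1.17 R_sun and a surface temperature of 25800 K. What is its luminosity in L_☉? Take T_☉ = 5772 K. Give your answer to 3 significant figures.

546 L_☉

L/L_☉ = (R/R_☉)² (T/T_☉)⁴ = (1.17)² × (25800/5772)⁴
       = 1.369 × (4.470)⁴ = 1.369 × 399.2 = 546.4.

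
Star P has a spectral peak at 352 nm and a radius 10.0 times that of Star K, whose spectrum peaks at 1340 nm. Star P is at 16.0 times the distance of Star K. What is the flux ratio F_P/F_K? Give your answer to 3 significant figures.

82.0

Wien's law: T_P/T_K = λ_K/λ_P = 1340/352 = 3.807.
L_P/L_K = (R_P/R_K)²(T_P/T_K)⁴ = (10.0)²(3.807)⁴ = 2.100×10^4.
F_P/F_K = (L_P/L_K)/(d_P/d_K)² = 2.100×10^4/(16.0)² = 82.04.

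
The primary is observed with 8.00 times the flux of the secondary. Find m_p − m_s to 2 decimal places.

m_p − m_s = −2.5 log₁₀(F_p/F_s) = −2.5 log₁₀(8.00) = −2.5 × (0.903) = -2.258.

-2.26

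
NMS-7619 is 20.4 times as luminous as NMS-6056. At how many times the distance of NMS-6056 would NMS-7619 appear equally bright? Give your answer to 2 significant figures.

Equal flux requires L_NMS-7619/d_NMS-7619² = L_NMS-6056/d_NMS-6056², so d_NMS-7619/d_NMS-6056 = √(L_NMS-7619/L_NMS-6056)
= √(20.4) = 4.517.

4.5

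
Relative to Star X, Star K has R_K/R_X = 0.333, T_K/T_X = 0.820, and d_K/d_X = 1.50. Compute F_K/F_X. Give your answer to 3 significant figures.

L_K/L_X = (R_K/R_X)²(T_K/T_X)⁴ = (0.333)² × (0.820)⁴ = 0.05014.
F_K/F_X = (L_K/L_X)/(d_K/d_X)² = 0.05014 / (1.50)² = 0.02228.

0.0223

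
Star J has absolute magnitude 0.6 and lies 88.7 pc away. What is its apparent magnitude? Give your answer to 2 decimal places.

5.34

m = M + 5 log₁₀(d/10 pc) = 0.6 + 5 log₁₀(88.7/10)
  = 0.6 + 5 × 0.948 = 0.6 + 4.74 = 5.34.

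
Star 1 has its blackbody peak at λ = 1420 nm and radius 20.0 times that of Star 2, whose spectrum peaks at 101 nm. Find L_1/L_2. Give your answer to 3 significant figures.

Wien's law gives T ∝ 1/λ_max, so T_1/T_2 = λ_2/λ_1 = 101/1420 = 0.07113.
Then L ∝ R²T⁴ gives L_1/L_2 = (20.0)² × (0.07113)⁴ = 400.0 × 2.559×10^-5 = 0.01024.

0.0102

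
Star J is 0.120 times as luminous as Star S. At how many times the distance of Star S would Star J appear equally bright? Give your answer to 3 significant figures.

Equal flux requires L_J/d_J² = L_S/d_S², so d_J/d_S = √(L_J/L_S)
= √(0.120) = 0.3464.

0.346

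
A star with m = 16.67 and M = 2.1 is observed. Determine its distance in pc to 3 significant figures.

m − M = 5 log₁₀(d/10 pc)
16.67 − (2.1) = 14.57 = 5 log₁₀(d/10)
d = 10 × 10^(14.57/5) = 10 × 10^2.914 = 8204 pc.

8.20×10^3 pc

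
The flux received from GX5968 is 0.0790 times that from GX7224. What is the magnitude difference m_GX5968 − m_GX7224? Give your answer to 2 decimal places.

m_GX5968 − m_GX7224 = −2.5 log₁₀(F_GX5968/F_GX7224) = −2.5 log₁₀(0.0790) = −2.5 × (-1.102) = 2.756.

2.76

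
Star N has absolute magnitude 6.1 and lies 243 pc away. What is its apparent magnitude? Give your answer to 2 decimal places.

m = M + 5 log₁₀(d/10 pc) = 6.1 + 5 log₁₀(243/10)
  = 6.1 + 5 × 1.386 = 6.1 + 6.93 = 13.03.

13.03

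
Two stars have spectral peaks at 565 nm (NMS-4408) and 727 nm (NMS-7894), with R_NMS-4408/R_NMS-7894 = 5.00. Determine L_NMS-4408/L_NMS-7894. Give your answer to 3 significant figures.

Wien's law gives T ∝ 1/λ_max, so T_NMS-4408/T_NMS-7894 = λ_NMS-7894/λ_NMS-4408 = 727/565 = 1.287.
Then L ∝ R²T⁴ gives L_NMS-4408/L_NMS-7894 = (5.00)² × (1.287)⁴ = 25.00 × 2.741 = 68.53.

68.5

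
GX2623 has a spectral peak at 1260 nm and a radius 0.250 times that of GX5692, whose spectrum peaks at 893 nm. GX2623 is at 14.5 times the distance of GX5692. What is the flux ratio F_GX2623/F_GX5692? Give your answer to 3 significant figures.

7.50×10^-5

Wien's law: T_GX2623/T_GX5692 = λ_GX5692/λ_GX2623 = 893/1260 = 0.7087.
L_GX2623/L_GX5692 = (R_GX2623/R_GX5692)²(T_GX2623/T_GX5692)⁴ = (0.250)²(0.7087)⁴ = 0.01577.
F_GX2623/F_GX5692 = (L_GX2623/L_GX5692)/(d_GX2623/d_GX5692)² = 0.01577/(14.5)² = 7.500×10^-5.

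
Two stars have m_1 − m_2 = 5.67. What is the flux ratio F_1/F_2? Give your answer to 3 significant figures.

0.00540

F_1/F_2 = 10^(−(m_1 − m_2)/2.5) = 10^(-5.67/2.5) = 10^-2.268 = 0.005395.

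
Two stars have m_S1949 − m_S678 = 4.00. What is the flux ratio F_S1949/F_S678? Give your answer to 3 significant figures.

0.0251

F_S1949/F_S678 = 10^(−(m_S1949 − m_S678)/2.5) = 10^(-4.00/2.5) = 10^-1.600 = 0.02512.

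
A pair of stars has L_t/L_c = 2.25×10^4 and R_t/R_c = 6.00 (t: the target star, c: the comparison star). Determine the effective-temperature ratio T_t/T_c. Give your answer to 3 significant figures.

L ∝ R²T⁴ gives T ∝ (L/R²)^(1/4), so
T_t/T_c = (2.25×10^4 / 6.00²)^(1/4) = (625.0)^(1/4) = 5.000.

5.00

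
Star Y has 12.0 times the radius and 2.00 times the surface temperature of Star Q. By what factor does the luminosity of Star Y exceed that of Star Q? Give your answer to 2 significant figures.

2.3×10^3

From the Stefan–Boltzmann law, L ∝ R²T⁴, so
L_Y/L_Q = (R_Y/R_Q)² (T_Y/T_Q)⁴ = (12.0)² × (2.00)⁴ = 144.0 × 16.00 = 2304.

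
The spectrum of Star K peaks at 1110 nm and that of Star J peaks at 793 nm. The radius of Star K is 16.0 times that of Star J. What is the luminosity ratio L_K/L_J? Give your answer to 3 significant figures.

66.7

Wien's law gives T ∝ 1/λ_max, so T_K/T_J = λ_J/λ_K = 793/1110 = 0.7144.
Then L ∝ R²T⁴ gives L_K/L_J = (16.0)² × (0.7144)⁴ = 256.0 × 0.2605 = 66.69.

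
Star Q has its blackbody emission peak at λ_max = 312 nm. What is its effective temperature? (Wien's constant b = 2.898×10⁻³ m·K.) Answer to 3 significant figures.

T = b/λ_max = 2.898×10⁻³ / (312×10⁻⁹) = 9288 K.

9.29×10^3 K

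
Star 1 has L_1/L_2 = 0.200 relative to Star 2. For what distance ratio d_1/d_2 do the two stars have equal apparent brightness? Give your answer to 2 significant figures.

0.45

Equal flux requires L_1/d_1² = L_2/d_2², so d_1/d_2 = √(L_1/L_2)
= √(0.200) = 0.4472.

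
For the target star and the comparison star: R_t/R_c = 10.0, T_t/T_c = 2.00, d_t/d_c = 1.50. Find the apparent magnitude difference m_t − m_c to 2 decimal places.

L_t/L_c = (10.0)²(2.00)⁴ = 1600.
F_t/F_c = (L_t/L_c)/(d_t/d_c)² = 1600/2.250 = 711.1.
m_t − m_c = −2.5 log₁₀(711.1) = -7.13.

-7.13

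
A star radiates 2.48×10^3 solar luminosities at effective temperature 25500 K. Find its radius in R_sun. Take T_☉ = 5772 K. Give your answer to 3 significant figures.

R/R_☉ = √(L/L_☉) / (T/T_☉)² = √(2.48×10^3) / (4.418)²
       = 49.80 / 19.52 = 2.552.

2.55 R_sun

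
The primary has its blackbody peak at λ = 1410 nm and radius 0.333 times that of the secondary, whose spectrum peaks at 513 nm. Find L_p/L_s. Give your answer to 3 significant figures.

0.00194

Wien's law gives T ∝ 1/λ_max, so T_p/T_s = λ_s/λ_p = 513/1410 = 0.3638.
Then L ∝ R²T⁴ gives L_p/L_s = (0.333)² × (0.3638)⁴ = 0.1109 × 0.01752 = 0.001943.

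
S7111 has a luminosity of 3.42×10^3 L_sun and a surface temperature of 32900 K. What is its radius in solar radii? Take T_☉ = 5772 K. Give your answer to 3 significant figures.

R/R_☉ = √(L/L_☉) / (T/T_☉)² = √(3.42×10^3) / (5.700)²
       = 58.48 / 32.49 = 1.800.

1.80 solar radii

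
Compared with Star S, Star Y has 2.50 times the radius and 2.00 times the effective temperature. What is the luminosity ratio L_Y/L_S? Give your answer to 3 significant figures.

From the Stefan–Boltzmann law, L ∝ R²T⁴, so
L_Y/L_S = (R_Y/R_S)² (T_Y/T_S)⁴ = (2.50)² × (2.00)⁴ = 6.250 × 16.00 = 100.0.

100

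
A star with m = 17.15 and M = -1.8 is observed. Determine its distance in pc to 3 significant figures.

6.17×10^4 pc

m − M = 5 log₁₀(d/10 pc)
17.15 − (-1.8) = 18.95 = 5 log₁₀(d/10)
d = 10 × 10^(18.95/5) = 10 × 10^3.790 = 6.166×10^4 pc.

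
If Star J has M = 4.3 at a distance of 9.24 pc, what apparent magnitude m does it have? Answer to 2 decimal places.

4.13

m = M + 5 log₁₀(d/10 pc) = 4.3 + 5 log₁₀(9.24/10)
  = 4.3 + 5 × -0.034 = 4.3 + -0.17 = 4.13.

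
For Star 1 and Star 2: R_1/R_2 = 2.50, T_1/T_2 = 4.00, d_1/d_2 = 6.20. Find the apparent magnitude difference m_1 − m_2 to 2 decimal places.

-4.05

L_1/L_2 = (2.50)²(4.00)⁴ = 1600.
F_1/F_2 = (L_1/L_2)/(d_1/d_2)² = 1600/38.44 = 41.62.
m_1 − m_2 = −2.5 log₁₀(41.62) = -4.05.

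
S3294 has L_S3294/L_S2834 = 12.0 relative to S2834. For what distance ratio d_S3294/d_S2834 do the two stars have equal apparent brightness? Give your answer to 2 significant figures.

Equal flux requires L_S3294/d_S3294² = L_S2834/d_S2834², so d_S3294/d_S2834 = √(L_S3294/L_S2834)
= √(12.0) = 3.464.

3.5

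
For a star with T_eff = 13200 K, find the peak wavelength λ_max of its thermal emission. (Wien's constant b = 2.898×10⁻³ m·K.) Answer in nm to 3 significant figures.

220 nm

λ_max = b/T = 2.898×10⁻³ / 13200 = 2.20×10^-7 m = 219.5 nm.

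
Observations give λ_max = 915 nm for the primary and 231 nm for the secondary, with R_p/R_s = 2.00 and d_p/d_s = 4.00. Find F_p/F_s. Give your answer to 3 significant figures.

Wien's law: T_p/T_s = λ_s/λ_p = 231/915 = 0.2525.
L_p/L_s = (R_p/R_s)²(T_p/T_s)⁴ = (2.00)²(0.2525)⁴ = 0.01625.
F_p/F_s = (L_p/L_s)/(d_p/d_s)² = 0.01625/(4.00)² = 0.001016.

0.00102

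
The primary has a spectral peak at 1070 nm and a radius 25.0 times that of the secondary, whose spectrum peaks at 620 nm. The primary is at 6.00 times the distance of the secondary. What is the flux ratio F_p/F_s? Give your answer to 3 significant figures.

1.96

Wien's law: T_p/T_s = λ_s/λ_p = 620/1070 = 0.5794.
L_p/L_s = (R_p/R_s)²(T_p/T_s)⁴ = (25.0)²(0.5794)⁴ = 70.45.
F_p/F_s = (L_p/L_s)/(d_p/d_s)² = 70.45/(6.00)² = 1.957.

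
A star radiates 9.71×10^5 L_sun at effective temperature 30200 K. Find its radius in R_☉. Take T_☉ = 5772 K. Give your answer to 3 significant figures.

36.0 R_☉

R/R_☉ = √(L/L_☉) / (T/T_☉)² = √(9.71×10^5) / (5.232)²
       = 985.4 / 27.38 = 36.00.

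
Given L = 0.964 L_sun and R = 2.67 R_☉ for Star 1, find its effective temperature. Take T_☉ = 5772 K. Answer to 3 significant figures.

T/T_☉ = (L/L_☉)^(1/4) / (R/R_☉)^(1/2)
T = 5772 × (0.964)^(1/4) / √(2.67) = 5772 × 0.9909 / 1.634 = 3500 K.

3.50×10^3 K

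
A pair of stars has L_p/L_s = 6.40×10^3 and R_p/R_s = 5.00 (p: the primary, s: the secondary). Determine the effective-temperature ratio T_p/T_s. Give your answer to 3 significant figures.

4.00

L ∝ R²T⁴ gives T ∝ (L/R²)^(1/4), so
T_p/T_s = (6.40×10^3 / 5.00²)^(1/4) = (256.0)^(1/4) = 4.000.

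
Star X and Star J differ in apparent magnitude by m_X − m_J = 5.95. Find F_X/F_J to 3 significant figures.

0.00417

F_X/F_J = 10^(−(m_X − m_J)/2.5) = 10^(-5.95/2.5) = 10^-2.380 = 0.004169.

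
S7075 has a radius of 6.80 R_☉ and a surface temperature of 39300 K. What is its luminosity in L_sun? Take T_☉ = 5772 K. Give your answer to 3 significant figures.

L/L_☉ = (R/R_☉)² (T/T_☉)⁴ = (6.80)² × (39300/5772)⁴
       = 46.24 × (6.809)⁴ = 46.24 × 2149 = 9.938×10^4.

9.94×10^4 L_sun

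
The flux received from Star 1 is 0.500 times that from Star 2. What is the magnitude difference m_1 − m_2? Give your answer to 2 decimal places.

m_1 − m_2 = −2.5 log₁₀(F_1/F_2) = −2.5 log₁₀(0.500) = −2.5 × (-0.301) = 0.753.

0.75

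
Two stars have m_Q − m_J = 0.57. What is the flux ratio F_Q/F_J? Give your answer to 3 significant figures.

F_Q/F_J = 10^(−(m_Q − m_J)/2.5) = 10^(-0.57/2.5) = 10^-0.228 = 0.5916.

0.592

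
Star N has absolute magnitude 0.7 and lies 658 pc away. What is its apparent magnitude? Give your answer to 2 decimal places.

m = M + 5 log₁₀(d/10 pc) = 0.7 + 5 log₁₀(658/10)
  = 0.7 + 5 × 1.818 = 0.7 + 9.09 = 9.79.

9.79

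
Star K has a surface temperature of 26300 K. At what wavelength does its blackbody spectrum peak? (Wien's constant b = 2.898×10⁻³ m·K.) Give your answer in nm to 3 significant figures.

110 nm

λ_max = b/T = 2.898×10⁻³ / 26300 = 1.10×10^-7 m = 110.2 nm.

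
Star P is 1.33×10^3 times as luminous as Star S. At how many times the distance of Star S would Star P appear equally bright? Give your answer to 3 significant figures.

36.5

Equal flux requires L_P/d_P² = L_S/d_S², so d_P/d_S = √(L_P/L_S)
= √(1.33×10^3) = 36.47.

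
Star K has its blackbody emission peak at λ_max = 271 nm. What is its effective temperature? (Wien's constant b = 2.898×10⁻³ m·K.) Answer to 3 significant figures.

T = b/λ_max = 2.898×10⁻³ / (271×10⁻⁹) = 1.069×10^4 K.

1.07×10^4 K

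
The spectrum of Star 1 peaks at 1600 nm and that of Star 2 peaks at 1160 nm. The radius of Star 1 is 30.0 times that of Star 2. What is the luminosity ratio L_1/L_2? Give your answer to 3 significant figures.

Wien's law gives T ∝ 1/λ_max, so T_1/T_2 = λ_2/λ_1 = 1160/1600 = 0.7250.
Then L ∝ R²T⁴ gives L_1/L_2 = (30.0)² × (0.7250)⁴ = 900.0 × 0.2763 = 248.7.

249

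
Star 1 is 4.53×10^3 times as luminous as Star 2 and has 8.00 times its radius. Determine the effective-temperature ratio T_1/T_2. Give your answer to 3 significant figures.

2.90

L ∝ R²T⁴ gives T ∝ (L/R²)^(1/4), so
T_1/T_2 = (4.53×10^3 / 8.00²)^(1/4) = (70.78)^(1/4) = 2.901.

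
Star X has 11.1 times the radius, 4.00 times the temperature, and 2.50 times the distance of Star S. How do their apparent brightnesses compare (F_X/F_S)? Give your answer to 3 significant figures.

L_X/L_S = (R_X/R_S)²(T_X/T_S)⁴ = (11.1)² × (4.00)⁴ = 3.154×10^4.
F_X/F_S = (L_X/L_S)/(d_X/d_S)² = 3.154×10^4 / (2.50)² = 5047.

5.05×10^3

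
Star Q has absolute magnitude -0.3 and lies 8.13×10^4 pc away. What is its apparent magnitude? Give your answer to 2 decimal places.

m = M + 5 log₁₀(d/10 pc) = -0.3 + 5 log₁₀(8.13×10^4/10)
  = -0.3 + 5 × 3.910 = -0.3 + 19.55 = 19.25.

19.25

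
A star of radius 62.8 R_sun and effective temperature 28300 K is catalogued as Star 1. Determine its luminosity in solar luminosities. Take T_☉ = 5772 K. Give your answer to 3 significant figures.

2.28×10^6 solar luminosities

L/L_☉ = (R/R_☉)² (T/T_☉)⁴ = (62.8)² × (28300/5772)⁴
       = 3944 × (4.903)⁴ = 3944 × 577.9 = 2.279×10^6.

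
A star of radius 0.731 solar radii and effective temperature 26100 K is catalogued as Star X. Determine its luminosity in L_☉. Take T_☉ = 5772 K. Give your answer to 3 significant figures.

L/L_☉ = (R/R_☉)² (T/T_☉)⁴ = (0.731)² × (26100/5772)⁴
       = 0.5344 × (4.522)⁴ = 0.5344 × 418.1 = 223.4.

223 L_☉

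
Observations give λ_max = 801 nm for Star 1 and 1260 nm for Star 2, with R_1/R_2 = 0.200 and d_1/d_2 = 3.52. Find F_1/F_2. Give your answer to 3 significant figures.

Wien's law: T_1/T_2 = λ_2/λ_1 = 1260/801 = 1.573.
L_1/L_2 = (R_1/R_2)²(T_1/T_2)⁴ = (0.200)²(1.573)⁴ = 0.2449.
F_1/F_2 = (L_1/L_2)/(d_1/d_2)² = 0.2449/(3.52)² = 0.01977.

0.0198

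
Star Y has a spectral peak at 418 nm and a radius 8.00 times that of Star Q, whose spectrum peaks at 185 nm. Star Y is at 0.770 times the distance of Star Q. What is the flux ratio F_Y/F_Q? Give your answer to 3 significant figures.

Wien's law: T_Y/T_Q = λ_Q/λ_Y = 185/418 = 0.4426.
L_Y/L_Q = (R_Y/R_Q)²(T_Y/T_Q)⁴ = (8.00)²(0.4426)⁴ = 2.456.
F_Y/F_Q = (L_Y/L_Q)/(d_Y/d_Q)² = 2.456/(0.770)² = 4.142.

4.14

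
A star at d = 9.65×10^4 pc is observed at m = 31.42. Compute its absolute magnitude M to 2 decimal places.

11.50

M = m − 5 log₁₀(d/10 pc) = 31.42 − 5 log₁₀(9.65×10^4/10)
  = 31.42 − 5 × 3.985 = 31.42 − 19.92 = 11.50.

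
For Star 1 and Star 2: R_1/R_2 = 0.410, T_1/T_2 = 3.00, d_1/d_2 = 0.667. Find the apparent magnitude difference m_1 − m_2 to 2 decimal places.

L_1/L_2 = (0.410)²(3.00)⁴ = 13.62.
F_1/F_2 = (L_1/L_2)/(d_1/d_2)² = 13.62/0.4449 = 30.61.
m_1 − m_2 = −2.5 log₁₀(30.61) = -3.71.

-3.71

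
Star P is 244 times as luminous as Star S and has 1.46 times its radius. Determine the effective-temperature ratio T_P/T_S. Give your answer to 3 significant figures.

L ∝ R²T⁴ gives T ∝ (L/R²)^(1/4), so
T_P/T_S = (244 / 1.46²)^(1/4) = (114.5)^(1/4) = 3.271.

3.27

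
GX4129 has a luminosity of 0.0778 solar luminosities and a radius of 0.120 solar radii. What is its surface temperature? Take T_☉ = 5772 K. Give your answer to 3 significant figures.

T/T_☉ = (L/L_☉)^(1/4) / (R/R_☉)^(1/2)
T = 5772 × (0.0778)^(1/4) / √(0.120) = 5772 × 0.5281 / 0.3464 = 8800 K.

8.80×10^3 K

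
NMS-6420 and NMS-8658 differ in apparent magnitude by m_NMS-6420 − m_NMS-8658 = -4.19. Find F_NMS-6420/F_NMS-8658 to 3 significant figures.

47.4

F_NMS-6420/F_NMS-8658 = 10^(−(m_NMS-6420 − m_NMS-8658)/2.5) = 10^(4.19/2.5) = 10^1.676 = 47.42.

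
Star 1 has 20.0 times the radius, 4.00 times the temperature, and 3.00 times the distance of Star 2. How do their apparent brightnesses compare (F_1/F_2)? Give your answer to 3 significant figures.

L_1/L_2 = (R_1/R_2)²(T_1/T_2)⁴ = (20.0)² × (4.00)⁴ = 1.024×10^5.
F_1/F_2 = (L_1/L_2)/(d_1/d_2)² = 1.024×10^5 / (3.00)² = 1.138×10^4.

1.14×10^4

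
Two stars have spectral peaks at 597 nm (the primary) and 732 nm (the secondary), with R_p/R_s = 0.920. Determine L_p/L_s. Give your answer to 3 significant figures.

Wien's law gives T ∝ 1/λ_max, so T_p/T_s = λ_s/λ_p = 732/597 = 1.226.
Then L ∝ R²T⁴ gives L_p/L_s = (0.920)² × (1.226)⁴ = 0.8464 × 2.260 = 1.913.

1.91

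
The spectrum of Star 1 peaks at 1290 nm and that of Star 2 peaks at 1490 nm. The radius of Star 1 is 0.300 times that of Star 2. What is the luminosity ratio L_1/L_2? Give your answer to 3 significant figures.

0.160

Wien's law gives T ∝ 1/λ_max, so T_1/T_2 = λ_2/λ_1 = 1490/1290 = 1.155.
Then L ∝ R²T⁴ gives L_1/L_2 = (0.300)² × (1.155)⁴ = 0.09000 × 1.780 = 0.1602.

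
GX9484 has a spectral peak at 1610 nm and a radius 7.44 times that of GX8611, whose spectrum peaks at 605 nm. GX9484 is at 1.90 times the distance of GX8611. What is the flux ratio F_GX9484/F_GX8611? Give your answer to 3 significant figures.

0.306

Wien's law: T_GX9484/T_GX8611 = λ_GX8611/λ_GX9484 = 605/1610 = 0.3758.
L_GX9484/L_GX8611 = (R_GX9484/R_GX8611)²(T_GX9484/T_GX8611)⁴ = (7.44)²(0.3758)⁴ = 1.104.
F_GX9484/F_GX8611 = (L_GX9484/L_GX8611)/(d_GX9484/d_GX8611)² = 1.104/(1.90)² = 0.3057.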